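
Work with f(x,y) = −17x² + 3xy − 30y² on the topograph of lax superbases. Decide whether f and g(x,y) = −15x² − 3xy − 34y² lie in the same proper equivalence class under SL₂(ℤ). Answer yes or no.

D₁ = -2031, D₂ = -2031
f is negative-definite; reduce −f:
−f: reduced (well bottom): (17,-3,30) with a≤c, −a<b≤a
flip sign back: reduced form of f is (-17,3,-30)
g is negative-definite; reduce −g:
−g: reduced (well bottom): (15,3,34) with a≤c, −a<b≤a
flip sign back: reduced form of g is (-15,-3,-34)
reduced forms (-17, 3, -30) vs (-15, -3, -34) ⇒ inequivalent

no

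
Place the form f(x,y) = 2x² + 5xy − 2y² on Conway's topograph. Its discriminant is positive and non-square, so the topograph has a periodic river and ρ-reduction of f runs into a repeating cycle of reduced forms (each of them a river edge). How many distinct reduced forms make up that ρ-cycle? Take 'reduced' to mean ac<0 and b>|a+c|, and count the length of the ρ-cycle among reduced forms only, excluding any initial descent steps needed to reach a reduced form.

D = 41, ⌊√D⌋ = 6
river: ρ → (-2,3,4)
river: ρ → (4,5,-1)
river: ρ → (-1,5,4)
river: ρ → (4,3,-2)
river: ρ → (-2,5,2)
river: ρ → (2,3,-4)
river: ρ → (-4,5,1)
river: ρ → (1,5,-4)
river: ρ → (-4,3,2)
river: ρ → (2,5,-2)
ρ-cycle length = 10 (tail of 0 descent steps not counted)

10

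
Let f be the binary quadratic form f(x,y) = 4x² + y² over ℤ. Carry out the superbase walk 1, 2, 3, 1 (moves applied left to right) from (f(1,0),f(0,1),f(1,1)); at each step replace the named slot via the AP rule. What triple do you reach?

start (4,1,5) = (f(1,0),f(0,1),f(1,1))
replace slot 1: 2·(1+5) − 4 = 8 → (8,1,5)
replace slot 2: 2·(8+5) − 1 = 25 → (8,25,5)
replace slot 3: 2·(8+25) − 5 = 61 → (8,25,61)
replace slot 1: 2·(25+61) − 8 = 164 → (164,25,61)

164,25,61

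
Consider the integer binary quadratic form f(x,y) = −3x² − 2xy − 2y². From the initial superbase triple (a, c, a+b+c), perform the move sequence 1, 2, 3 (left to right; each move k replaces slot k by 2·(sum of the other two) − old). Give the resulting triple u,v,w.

start (-3,-2,-7) = (f(1,0),f(0,1),f(1,1))
replace slot 1: 2·((-2)+(-7)) − (-3) = -15 → (-15,-2,-7)
replace slot 2: 2·((-15)+(-7)) − (-2) = -42 → (-15,-42,-7)
replace slot 3: 2·((-15)+(-42)) − (-7) = -107 → (-15,-42,-107)

-15,-42,-107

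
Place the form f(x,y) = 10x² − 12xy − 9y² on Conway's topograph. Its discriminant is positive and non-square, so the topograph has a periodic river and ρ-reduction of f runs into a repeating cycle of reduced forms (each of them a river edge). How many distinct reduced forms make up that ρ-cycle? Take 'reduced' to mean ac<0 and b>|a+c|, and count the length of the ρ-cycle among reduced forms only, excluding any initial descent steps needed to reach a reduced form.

D = 504, ⌊√D⌋ = 22
descent: ρ → (-9,12,10)  [lands on river]
river: ρ → (10,8,-11)
river: ρ → (-11,14,7)
river: ρ → (7,14,-11)
river: ρ → (-11,8,10)
river: ρ → (10,12,-9)
river: ρ → (-9,6,13)
river: ρ → (13,20,-2)
river: ρ → (-2,20,13)
river: ρ → (13,6,-9)
ρ-cycle length = 10 (tail of 1 descent step not counted)

10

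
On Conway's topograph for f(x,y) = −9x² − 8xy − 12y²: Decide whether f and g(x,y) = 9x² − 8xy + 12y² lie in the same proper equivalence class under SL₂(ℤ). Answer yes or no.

D₁ = -368, D₂ = -368
f is negative-definite; reduce −f:
−f: reduced (well bottom): (9,8,12) with a≤c, −a<b≤a
flip sign back: reduced form of f is (-9,-8,-12)
g: reduced (well bottom): (9,-8,12) with a≤c, −a<b≤a
reduced forms (-9, -8, -12) vs (9, -8, 12) ⇒ inequivalent

no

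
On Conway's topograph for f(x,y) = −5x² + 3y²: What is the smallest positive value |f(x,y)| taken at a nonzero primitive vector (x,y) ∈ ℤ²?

descent: ρ → (3,6,-2)  [lands on river]
river: ρ → (-2,6,3)
closes: descent 1, river 2
min |a| on river = 2

2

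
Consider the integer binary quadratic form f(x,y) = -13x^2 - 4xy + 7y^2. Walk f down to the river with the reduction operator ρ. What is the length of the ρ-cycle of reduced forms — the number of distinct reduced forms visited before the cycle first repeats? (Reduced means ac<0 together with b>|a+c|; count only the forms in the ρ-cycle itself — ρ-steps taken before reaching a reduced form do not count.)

D = 380, ⌊√D⌋ = 19
descent: ρ → (7,18,-2)  [lands on river]
river: ρ → (-2,18,7)
river: ρ → (7,10,-10)
river: ρ → (-10,10,7)
ρ-cycle length = 4 (tail of 1 descent step not counted)

4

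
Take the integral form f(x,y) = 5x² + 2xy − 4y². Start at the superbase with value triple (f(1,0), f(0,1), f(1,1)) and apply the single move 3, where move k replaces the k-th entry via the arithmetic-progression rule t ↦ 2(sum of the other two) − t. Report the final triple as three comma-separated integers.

start (5,-4,3) = (f(1,0),f(0,1),f(1,1))
replace slot 3: 2·(5+(-4)) − 3 = -1 → (5,-4,-1)

5,-4,-1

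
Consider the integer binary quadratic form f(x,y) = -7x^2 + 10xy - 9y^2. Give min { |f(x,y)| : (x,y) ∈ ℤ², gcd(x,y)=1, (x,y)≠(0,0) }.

translate: b→4 (≡-10 mod 14), so (7,-10,9)→(7,4,6)
flip: (7,4,6)→(6,-4,7)
reduced (well bottom): (6,-4,7) with a≤c, −a<b≤a
well minimum |f| = |-6| = 6 (negative-definite)

6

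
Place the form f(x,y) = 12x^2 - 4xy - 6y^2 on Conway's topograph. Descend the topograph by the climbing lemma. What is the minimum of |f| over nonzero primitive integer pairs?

descent: ρ → (-6,16,2)  [lands on river]
river: ρ → (2,16,-6)
river: ρ → (-6,8,10)
river: ρ → (10,12,-4)
river: ρ → (-4,12,10)
river: ρ → (10,8,-6)
closes: descent 1, river 6
min |a| on river = 2

2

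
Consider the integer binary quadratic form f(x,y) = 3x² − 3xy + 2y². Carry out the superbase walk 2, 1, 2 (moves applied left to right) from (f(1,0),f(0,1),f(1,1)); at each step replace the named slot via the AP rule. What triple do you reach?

start (3,2,2) = (f(1,0),f(0,1),f(1,1))
replace slot 2: 2·(3+2) − 2 = 8 → (3,8,2)
replace slot 1: 2·(8+2) − 3 = 17 → (17,8,2)
replace slot 2: 2·(17+2) − 8 = 30 → (17,30,2)

17,30,2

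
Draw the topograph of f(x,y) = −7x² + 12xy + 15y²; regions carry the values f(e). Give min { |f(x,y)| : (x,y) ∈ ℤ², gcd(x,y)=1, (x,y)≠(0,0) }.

river: ρ → (15,18,-4)
river: ρ → (-4,22,5)
river: ρ → (5,18,-12)
river: ρ → (-12,6,11)
river: ρ → (11,16,-7)
river: ρ → (-7,12,15)
closes: descent 0, river 6
min |a| on river = 4

4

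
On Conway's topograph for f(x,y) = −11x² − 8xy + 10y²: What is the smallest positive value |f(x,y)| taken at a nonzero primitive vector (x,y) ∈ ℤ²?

descent: ρ → (10,8,-11)  [lands on river]
river: ρ → (-11,14,7)
river: ρ → (7,14,-11)
river: ρ → (-11,8,10)
river: ρ → (10,12,-9)
river: ρ → (-9,6,13)
river: ρ → (13,20,-2)
river: ρ → (-2,20,13)
river: ρ → (13,6,-9)
river: ρ → (-9,12,10)
closes: descent 1, river 10
min |a| on river = 2

2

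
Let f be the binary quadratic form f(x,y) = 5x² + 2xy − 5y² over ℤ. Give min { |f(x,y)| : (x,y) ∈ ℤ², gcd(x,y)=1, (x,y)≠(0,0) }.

river: ρ → (-5,8,2)
river: ρ → (2,8,-5)
river: ρ → (-5,2,5)
river: ρ → (5,8,-2)
river: ρ → (-2,8,5)
river: ρ → (5,2,-5)
closes: descent 0, river 6
min |a| on river = 2

2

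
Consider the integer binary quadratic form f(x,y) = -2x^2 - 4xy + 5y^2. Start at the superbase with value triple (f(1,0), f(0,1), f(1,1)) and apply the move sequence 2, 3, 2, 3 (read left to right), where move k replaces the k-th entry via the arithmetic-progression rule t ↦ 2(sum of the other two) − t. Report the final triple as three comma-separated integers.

start (-2,5,-1) = (f(1,0),f(0,1),f(1,1))
replace slot 2: 2·((-2)+(-1)) − 5 = -11 → (-2,-11,-1)
replace slot 3: 2·((-2)+(-11)) − (-1) = -25 → (-2,-11,-25)
replace slot 2: 2·((-2)+(-25)) − (-11) = -43 → (-2,-43,-25)
replace slot 3: 2·((-2)+(-43)) − (-25) = -65 → (-2,-43,-65)

-2,-43,-65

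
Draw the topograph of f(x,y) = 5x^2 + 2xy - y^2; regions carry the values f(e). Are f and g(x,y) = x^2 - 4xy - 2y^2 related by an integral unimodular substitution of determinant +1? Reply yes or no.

D₁ = 24, D₂ = 24
river cycle of f (length 2): (-1, 4, 2), (2, 4, -1)
river cycle of g (length 2): (-2, 4, 1), (1, 4, -2)
cycles differ ⇒ inequivalent

no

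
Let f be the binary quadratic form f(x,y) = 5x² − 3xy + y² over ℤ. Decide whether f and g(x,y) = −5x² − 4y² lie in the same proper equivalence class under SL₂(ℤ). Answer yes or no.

D₁ = -11, D₂ = -80
discriminants differ ⇒ not SL₂(ℤ)-equivalent

no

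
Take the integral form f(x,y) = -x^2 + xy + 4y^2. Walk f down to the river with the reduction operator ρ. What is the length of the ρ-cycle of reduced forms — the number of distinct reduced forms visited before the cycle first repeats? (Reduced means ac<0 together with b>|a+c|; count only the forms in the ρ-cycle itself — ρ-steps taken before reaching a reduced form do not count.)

D = 17, ⌊√D⌋ = 4
descent: ρ → (4,-1,-1)
descent: ρ → (-1,3,2)  [lands on river]
river: ρ → (2,1,-2)
river: ρ → (-2,3,1)
river: ρ → (1,3,-2)
river: ρ → (-2,1,2)
river: ρ → (2,3,-1)
ρ-cycle length = 6 (tail of 2 descent steps not counted)

6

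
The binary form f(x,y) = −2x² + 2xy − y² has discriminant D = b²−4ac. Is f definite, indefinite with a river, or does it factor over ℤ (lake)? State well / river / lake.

D = b²−4ac = 2² − 4·(-2)·(-1) = -4
D < 0 ⇒ definite ⇒ every region one sign ⇒ single well

well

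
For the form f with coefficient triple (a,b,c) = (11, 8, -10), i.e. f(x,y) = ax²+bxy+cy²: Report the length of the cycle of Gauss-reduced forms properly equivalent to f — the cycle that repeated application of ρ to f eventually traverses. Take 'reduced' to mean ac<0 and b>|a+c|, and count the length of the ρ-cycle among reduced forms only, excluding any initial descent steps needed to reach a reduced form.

D = 504, ⌊√D⌋ = 22
river: ρ → (-10,12,9)
river: ρ → (9,6,-13)
river: ρ → (-13,20,2)
river: ρ → (2,20,-13)
river: ρ → (-13,6,9)
river: ρ → (9,12,-10)
river: ρ → (-10,8,11)
river: ρ → (11,14,-7)
river: ρ → (-7,14,11)
river: ρ → (11,8,-10)
ρ-cycle length = 10 (tail of 0 descent steps not counted)

10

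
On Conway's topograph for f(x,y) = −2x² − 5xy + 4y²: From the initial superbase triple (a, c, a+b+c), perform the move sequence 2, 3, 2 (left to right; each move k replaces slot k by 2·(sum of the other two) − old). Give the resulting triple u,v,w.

start (-2,4,-3) = (f(1,0),f(0,1),f(1,1))
replace slot 2: 2·((-2)+(-3)) − 4 = -14 → (-2,-14,-3)
replace slot 3: 2·((-2)+(-14)) − (-3) = -29 → (-2,-14,-29)
replace slot 2: 2·((-2)+(-29)) − (-14) = -48 → (-2,-48,-29)

-2,-48,-29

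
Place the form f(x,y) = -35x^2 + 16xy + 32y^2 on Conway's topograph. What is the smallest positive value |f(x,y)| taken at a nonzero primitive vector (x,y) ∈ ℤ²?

river: ρ → (32,48,-19)
river: ρ → (-19,66,5)
river: ρ → (5,64,-32)
river: ρ → (-32,64,5)
river: ρ → (5,66,-19)
river: ρ → (-19,48,32)
river: ρ → (32,16,-35)
river: ρ → (-35,54,13)
river: ρ → (13,50,-43)
river: ρ → (-43,36,20)
river: ρ → (20,44,-35)
river: ρ → (-35,26,29)
river: ρ → (29,32,-32)
river: ρ → (-32,32,29)
river: ρ → (29,26,-35)
river: ρ → (-35,44,20)
river: ρ → (20,36,-43)
river: ρ → (-43,50,13)
river: ρ → (13,54,-35)
river: ρ → (-35,16,32)
closes: descent 0, river 20
min |a| on river = 5

5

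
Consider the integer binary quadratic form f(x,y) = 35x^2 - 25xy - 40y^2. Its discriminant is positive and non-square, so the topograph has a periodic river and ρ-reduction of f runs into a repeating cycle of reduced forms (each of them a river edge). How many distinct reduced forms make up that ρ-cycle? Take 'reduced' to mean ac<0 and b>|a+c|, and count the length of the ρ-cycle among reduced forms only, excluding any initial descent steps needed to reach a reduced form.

D = 6225, ⌊√D⌋ = 78
descent: ρ → (-40,25,35)  [lands on river]
river: ρ → (35,45,-30)
river: ρ → (-30,75,5)
river: ρ → (5,75,-30)
river: ρ → (-30,45,35)
river: ρ → (35,25,-40)
river: ρ → (-40,55,20)
river: ρ → (20,65,-25)
river: ρ → (-25,35,50)
river: ρ → (50,65,-10)
river: ρ → (-10,75,15)
river: ρ → (15,75,-10)
river: ρ → (-10,65,50)
river: ρ → (50,35,-25)
river: ρ → (-25,65,20)
river: ρ → (20,55,-40)
ρ-cycle length = 16 (tail of 1 descent step not counted)

16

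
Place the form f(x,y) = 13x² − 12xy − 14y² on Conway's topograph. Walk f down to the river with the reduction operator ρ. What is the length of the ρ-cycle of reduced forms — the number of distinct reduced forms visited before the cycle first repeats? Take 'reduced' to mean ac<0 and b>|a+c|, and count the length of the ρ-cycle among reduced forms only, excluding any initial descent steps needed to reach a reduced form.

D = 872, ⌊√D⌋ = 29
descent: ρ → (-14,12,13)  [lands on river]
river: ρ → (13,14,-13)
river: ρ → (-13,12,14)
river: ρ → (14,16,-11)
river: ρ → (-11,28,2)
river: ρ → (2,28,-11)
river: ρ → (-11,16,14)
river: ρ → (14,12,-13)
river: ρ → (-13,14,13)
river: ρ → (13,12,-14)
river: ρ → (-14,16,11)
river: ρ → (11,28,-2)
river: ρ → (-2,28,11)
river: ρ → (11,16,-14)
ρ-cycle length = 14 (tail of 1 descent step not counted)

14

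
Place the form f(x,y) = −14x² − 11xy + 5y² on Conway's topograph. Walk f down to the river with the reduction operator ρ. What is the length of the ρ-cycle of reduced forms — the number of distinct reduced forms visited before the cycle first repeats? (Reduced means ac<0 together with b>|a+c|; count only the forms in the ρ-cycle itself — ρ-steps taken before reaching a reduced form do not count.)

D = 401, ⌊√D⌋ = 20
descent: ρ → (5,11,-14)  [lands on river]
river: ρ → (-14,17,2)
river: ρ → (2,19,-5)
river: ρ → (-5,11,14)
river: ρ → (14,17,-2)
river: ρ → (-2,19,5)
ρ-cycle length = 6 (tail of 1 descent step not counted)

6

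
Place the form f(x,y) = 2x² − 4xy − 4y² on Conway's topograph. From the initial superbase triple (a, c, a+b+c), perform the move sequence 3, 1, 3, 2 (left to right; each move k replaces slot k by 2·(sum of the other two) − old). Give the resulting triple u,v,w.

start (2,-4,-6) = (f(1,0),f(0,1),f(1,1))
replace slot 3: 2·(2+(-4)) − (-6) = 2 → (2,-4,2)
replace slot 1: 2·((-4)+2) − 2 = -6 → (-6,-4,2)
replace slot 3: 2·((-6)+(-4)) − 2 = -22 → (-6,-4,-22)
replace slot 2: 2·((-6)+(-22)) − (-4) = -52 → (-6,-52,-22)

-6,-52,-22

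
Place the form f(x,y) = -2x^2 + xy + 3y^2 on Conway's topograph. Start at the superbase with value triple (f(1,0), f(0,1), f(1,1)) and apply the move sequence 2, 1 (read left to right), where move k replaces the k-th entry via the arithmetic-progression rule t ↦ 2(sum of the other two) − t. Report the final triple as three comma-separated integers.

start (-2,3,2) = (f(1,0),f(0,1),f(1,1))
replace slot 2: 2·((-2)+2) − 3 = -3 → (-2,-3,2)
replace slot 1: 2·((-3)+2) − (-2) = 0 → (0,-3,2)

0,-3,2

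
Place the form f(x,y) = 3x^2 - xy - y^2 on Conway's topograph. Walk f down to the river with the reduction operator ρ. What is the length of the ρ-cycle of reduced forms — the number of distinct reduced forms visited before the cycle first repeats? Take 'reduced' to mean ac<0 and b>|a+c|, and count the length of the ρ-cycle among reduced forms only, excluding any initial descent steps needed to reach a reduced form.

D = 13, ⌊√D⌋ = 3
descent: ρ → (-1,3,1)  [lands on river]
river: ρ → (1,3,-1)
ρ-cycle length = 2 (tail of 1 descent step not counted)

2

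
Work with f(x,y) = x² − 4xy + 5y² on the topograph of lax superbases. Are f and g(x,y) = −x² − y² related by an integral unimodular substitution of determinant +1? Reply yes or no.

D₁ = -4, D₂ = -4
f: translate: b→0 (≡-4 mod 2), so (1,-4,5)→(1,0,1)
f: reduced (well bottom): (1,0,1) with a≤c, −a<b≤a
g is negative-definite; reduce −g:
−g: reduced (well bottom): (1,0,1) with a≤c, −a<b≤a
flip sign back: reduced form of g is (-1,0,-1)
reduced forms (1, 0, 1) vs (-1, 0, -1) ⇒ inequivalent

no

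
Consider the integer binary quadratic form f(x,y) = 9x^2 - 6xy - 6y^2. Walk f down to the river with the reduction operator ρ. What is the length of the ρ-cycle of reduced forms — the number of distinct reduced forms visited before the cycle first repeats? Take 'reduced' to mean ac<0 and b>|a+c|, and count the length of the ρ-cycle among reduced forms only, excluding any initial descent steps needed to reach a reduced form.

D = 252, ⌊√D⌋ = 15
descent: ρ → (-6,6,9)  [lands on river]
river: ρ → (9,12,-3)
river: ρ → (-3,12,9)
river: ρ → (9,6,-6)
ρ-cycle length = 4 (tail of 1 descent step not counted)

4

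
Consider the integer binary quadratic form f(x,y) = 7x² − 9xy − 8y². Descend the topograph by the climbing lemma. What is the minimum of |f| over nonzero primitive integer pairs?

descent: ρ → (-8,9,7)  [lands on river]
river: ρ → (7,5,-10)
river: ρ → (-10,15,2)
river: ρ → (2,17,-2)
river: ρ → (-2,15,10)
river: ρ → (10,5,-7)
river: ρ → (-7,9,8)
river: ρ → (8,7,-8)
closes: descent 1, river 8
min |a| on river = 2

2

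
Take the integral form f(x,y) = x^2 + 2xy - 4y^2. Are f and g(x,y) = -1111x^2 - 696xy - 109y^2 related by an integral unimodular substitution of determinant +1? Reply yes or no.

D₁ = 20, D₂ = 20
river cycle of f (length 2): (1, 4, -1), (-1, 4, 1)
river cycle of g (length 2): (1, 4, -1), (-1, 4, 1)
cycles coincide ⇒ equivalent

yes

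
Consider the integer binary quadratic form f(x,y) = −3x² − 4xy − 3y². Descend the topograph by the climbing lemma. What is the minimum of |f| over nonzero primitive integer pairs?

translate: b→-2 (≡4 mod 6), so (3,4,3)→(3,-2,2)
flip: (3,-2,2)→(2,2,3)
reduced (well bottom): (2,2,3) with a≤c, −a<b≤a
well minimum |f| = |-2| = 2 (negative-definite)

2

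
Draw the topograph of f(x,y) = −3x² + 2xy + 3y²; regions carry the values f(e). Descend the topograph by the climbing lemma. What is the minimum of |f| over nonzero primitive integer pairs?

river: ρ → (3,4,-2)
river: ρ → (-2,4,3)
river: ρ → (3,2,-3)
river: ρ → (-3,4,2)
river: ρ → (2,4,-3)
river: ρ → (-3,2,3)
closes: descent 0, river 6
min |a| on river = 2

2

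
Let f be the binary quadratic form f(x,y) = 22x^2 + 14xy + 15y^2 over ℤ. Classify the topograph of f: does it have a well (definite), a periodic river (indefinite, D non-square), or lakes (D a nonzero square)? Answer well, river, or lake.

D = b²−4ac = 14² − 4·22·15 = -1124
D < 0 ⇒ definite ⇒ every region one sign ⇒ single well

well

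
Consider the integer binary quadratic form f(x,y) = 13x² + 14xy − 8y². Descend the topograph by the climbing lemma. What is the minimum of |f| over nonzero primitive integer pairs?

river: ρ → (-8,18,9)
river: ρ → (9,18,-8)
river: ρ → (-8,14,13)
river: ρ → (13,12,-9)
river: ρ → (-9,24,1)
river: ρ → (1,24,-9)
river: ρ → (-9,12,13)
river: ρ → (13,14,-8)
closes: descent 0, river 8
min |a| on river = 1

1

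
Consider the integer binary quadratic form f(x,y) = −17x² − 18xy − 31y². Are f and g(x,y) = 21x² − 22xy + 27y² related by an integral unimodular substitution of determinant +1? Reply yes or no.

D₁ = -1784, D₂ = -1784
f is negative-definite; reduce −f:
−f: translate: b→-16 (≡18 mod 34), so (17,18,31)→(17,-16,30)
−f: reduced (well bottom): (17,-16,30) with a≤c, −a<b≤a
flip sign back: reduced form of f is (-17,16,-30)
g: translate: b→20 (≡-22 mod 42), so (21,-22,27)→(21,20,26)
g: reduced (well bottom): (21,20,26) with a≤c, −a<b≤a
reduced forms (-17, 16, -30) vs (21, 20, 26) ⇒ inequivalent

no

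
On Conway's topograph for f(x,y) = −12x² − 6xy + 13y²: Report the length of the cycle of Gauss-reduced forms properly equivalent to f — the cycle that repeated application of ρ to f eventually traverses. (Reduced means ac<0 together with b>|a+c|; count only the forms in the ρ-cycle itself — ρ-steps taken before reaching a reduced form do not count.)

D = 660, ⌊√D⌋ = 25
descent: ρ → (13,6,-12)  [lands on river]
river: ρ → (-12,18,7)
river: ρ → (7,24,-3)
river: ρ → (-3,24,7)
river: ρ → (7,18,-12)
river: ρ → (-12,6,13)
river: ρ → (13,20,-5)
river: ρ → (-5,20,13)
ρ-cycle length = 8 (tail of 1 descent step not counted)

8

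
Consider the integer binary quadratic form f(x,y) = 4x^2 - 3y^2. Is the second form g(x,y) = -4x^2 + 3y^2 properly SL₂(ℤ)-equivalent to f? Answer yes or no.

D₁ = 48, D₂ = 48
river cycle of f (length 2): (-3, 6, 1), (1, 6, -3)
river cycle of g (length 2): (3, 6, -1), (-1, 6, 3)
cycles differ ⇒ inequivalent

no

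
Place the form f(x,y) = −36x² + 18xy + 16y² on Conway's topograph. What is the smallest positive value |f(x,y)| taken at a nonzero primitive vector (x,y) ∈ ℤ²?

descent: ρ → (16,46,-8)  [lands on river]
river: ρ → (-8,50,4)
river: ρ → (4,46,-32)
river: ρ → (-32,18,18)
river: ρ → (18,18,-32)
river: ρ → (-32,46,4)
river: ρ → (4,50,-8)
river: ρ → (-8,46,16)
river: ρ → (16,50,-2)
river: ρ → (-2,50,16)
closes: descent 1, river 10
min |a| on river = 2

2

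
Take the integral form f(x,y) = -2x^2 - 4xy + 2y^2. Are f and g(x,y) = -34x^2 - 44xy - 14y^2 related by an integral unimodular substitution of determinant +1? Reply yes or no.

D₁ = 32, D₂ = 32
river cycle of f (length 2): (2, 4, -2), (-2, 4, 2)
river cycle of g (length 2): (-2, 4, 2), (2, 4, -2)
cycles coincide ⇒ equivalent

yes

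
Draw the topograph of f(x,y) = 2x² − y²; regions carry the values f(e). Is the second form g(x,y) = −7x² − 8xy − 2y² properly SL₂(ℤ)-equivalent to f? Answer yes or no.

D₁ = 8, D₂ = 8
river cycle of f (length 2): (-1, 2, 1), (1, 2, -1)
river cycle of g (length 2): (1, 2, -1), (-1, 2, 1)
cycles coincide ⇒ equivalent

yes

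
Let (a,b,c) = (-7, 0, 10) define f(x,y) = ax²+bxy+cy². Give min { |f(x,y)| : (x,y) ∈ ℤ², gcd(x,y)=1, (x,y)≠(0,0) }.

descent: ρ → (10,0,-7)
descent: ρ → (-7,14,3)  [lands on river]
river: ρ → (3,16,-2)
river: ρ → (-2,16,3)
river: ρ → (3,14,-7)
closes: descent 2, river 4
min |a| on river = 2

2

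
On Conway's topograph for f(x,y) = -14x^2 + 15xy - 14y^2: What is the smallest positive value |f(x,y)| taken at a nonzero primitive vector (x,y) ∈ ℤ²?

translate: b→13 (≡-15 mod 28), so (14,-15,14)→(14,13,13)
flip: (14,13,13)→(13,-13,14)
translate: b→13 (≡-13 mod 26), so (13,-13,14)→(13,13,14)
reduced (well bottom): (13,13,14) with a≤c, −a<b≤a
well minimum |f| = |-13| = 13 (negative-definite)

13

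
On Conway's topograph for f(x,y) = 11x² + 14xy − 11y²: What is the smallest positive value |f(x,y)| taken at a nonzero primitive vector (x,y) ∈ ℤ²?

river: ρ → (-11,8,14)
river: ρ → (14,20,-5)
river: ρ → (-5,20,14)
river: ρ → (14,8,-11)
river: ρ → (-11,14,11)
river: ρ → (11,8,-14)
river: ρ → (-14,20,5)
river: ρ → (5,20,-14)
river: ρ → (-14,8,11)
river: ρ → (11,14,-11)
closes: descent 0, river 10
min |a| on river = 5

5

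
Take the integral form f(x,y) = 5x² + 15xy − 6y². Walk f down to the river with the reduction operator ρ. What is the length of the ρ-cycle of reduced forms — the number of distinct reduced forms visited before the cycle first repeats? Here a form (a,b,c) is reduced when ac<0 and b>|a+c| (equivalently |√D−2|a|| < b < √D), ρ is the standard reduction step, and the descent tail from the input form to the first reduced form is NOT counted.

D = 345, ⌊√D⌋ = 18
river: ρ → (-6,9,11)
river: ρ → (11,13,-4)
river: ρ → (-4,11,14)
river: ρ → (14,17,-1)
river: ρ → (-1,17,14)
river: ρ → (14,11,-4)
river: ρ → (-4,13,11)
river: ρ → (11,9,-6)
river: ρ → (-6,15,5)
river: ρ → (5,15,-6)
ρ-cycle length = 10 (tail of 0 descent steps not counted)

10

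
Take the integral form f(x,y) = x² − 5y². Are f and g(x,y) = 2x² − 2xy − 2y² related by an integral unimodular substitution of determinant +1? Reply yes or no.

D₁ = 20, D₂ = 20
river cycle of f (length 2): (1, 4, -1), (-1, 4, 1)
river cycle of g (length 2): (-2, 2, 2), (2, 2, -2)
cycles differ ⇒ inequivalent

no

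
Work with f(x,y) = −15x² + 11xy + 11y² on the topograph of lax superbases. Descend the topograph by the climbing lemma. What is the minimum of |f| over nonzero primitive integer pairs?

river: ρ → (11,11,-15)
river: ρ → (-15,19,7)
river: ρ → (7,23,-9)
river: ρ → (-9,13,17)
river: ρ → (17,21,-5)
river: ρ → (-5,19,21)
river: ρ → (21,23,-3)
river: ρ → (-3,25,13)
river: ρ → (13,27,-1)
river: ρ → (-1,27,13)
river: ρ → (13,25,-3)
river: ρ → (-3,23,21)
river: ρ → (21,19,-5)
river: ρ → (-5,21,17)
river: ρ → (17,13,-9)
river: ρ → (-9,23,7)
river: ρ → (7,19,-15)
river: ρ → (-15,11,11)
closes: descent 0, river 18
min |a| on river = 1

1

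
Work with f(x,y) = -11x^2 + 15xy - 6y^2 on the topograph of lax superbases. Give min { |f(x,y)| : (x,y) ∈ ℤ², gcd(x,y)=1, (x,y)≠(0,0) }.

translate: b→7 (≡-15 mod 22), so (11,-15,6)→(11,7,2)
flip: (11,7,2)→(2,-7,11)
translate: b→1 (≡-7 mod 4), so (2,-7,11)→(2,1,5)
reduced (well bottom): (2,1,5) with a≤c, −a<b≤a
well minimum |f| = |-2| = 2 (negative-definite)

2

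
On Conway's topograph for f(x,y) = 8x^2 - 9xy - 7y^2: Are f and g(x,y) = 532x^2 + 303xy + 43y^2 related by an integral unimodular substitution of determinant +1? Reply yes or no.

D₁ = 305, D₂ = 305
river cycle of f (length 8): (-7, 9, 8), (8, 7, -8), (-8, 9, 7), (7, 5, -10), (-10, 15, 2), (2, 17, -2), (-2, 15, 10), (10, 5, -7)
river cycle of g (length 8): (8, 7, -8), (-8, 9, 7), (7, 5, -10), (-10, 15, 2), (2, 17, -2), (-2, 15, 10), (10, 5, -7), (-7, 9, 8)
cycles coincide ⇒ equivalent

yes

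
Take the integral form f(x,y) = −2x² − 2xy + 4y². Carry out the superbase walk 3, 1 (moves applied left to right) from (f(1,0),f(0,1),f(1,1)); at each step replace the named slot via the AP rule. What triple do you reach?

start (-2,4,0) = (f(1,0),f(0,1),f(1,1))
replace slot 3: 2·((-2)+4) − 0 = 4 → (-2,4,4)
replace slot 1: 2·(4+4) − (-2) = 18 → (18,4,4)

18,4,4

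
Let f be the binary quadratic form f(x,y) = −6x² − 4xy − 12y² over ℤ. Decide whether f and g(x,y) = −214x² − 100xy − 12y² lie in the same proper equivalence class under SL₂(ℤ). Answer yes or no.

D₁ = -272, D₂ = -272
f is negative-definite; reduce −f:
−f: reduced (well bottom): (6,4,12) with a≤c, −a<b≤a
flip sign back: reduced form of f is (-6,-4,-12)
g is negative-definite; reduce −g:
−g: flip: (214,100,12)→(12,-100,214)
−g: translate: b→-4 (≡-100 mod 24), so (12,-100,214)→(12,-4,6)
−g: flip: (12,-4,6)→(6,4,12)
−g: reduced (well bottom): (6,4,12) with a≤c, −a<b≤a
flip sign back: reduced form of g is (-6,-4,-12)
reduced forms (-6, -4, -12) vs (-6, -4, -12) ⇒ equivalent

yes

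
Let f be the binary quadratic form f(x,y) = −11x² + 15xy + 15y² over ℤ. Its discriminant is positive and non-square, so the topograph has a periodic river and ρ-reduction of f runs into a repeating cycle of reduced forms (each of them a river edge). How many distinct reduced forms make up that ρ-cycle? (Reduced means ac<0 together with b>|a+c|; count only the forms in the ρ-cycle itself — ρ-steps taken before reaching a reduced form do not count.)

D = 885, ⌊√D⌋ = 29
river: ρ → (15,15,-11)
river: ρ → (-11,29,1)
river: ρ → (1,29,-11)
river: ρ → (-11,15,15)
ρ-cycle length = 4 (tail of 0 descent steps not counted)

4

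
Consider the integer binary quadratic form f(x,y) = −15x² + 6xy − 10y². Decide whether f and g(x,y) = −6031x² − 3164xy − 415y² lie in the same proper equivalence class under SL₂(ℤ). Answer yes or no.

D₁ = -564, D₂ = -564
f is negative-definite; reduce −f:
−f: flip: (15,-6,10)→(10,6,15)
−f: reduced (well bottom): (10,6,15) with a≤c, −a<b≤a
flip sign back: reduced form of f is (-10,-6,-15)
g is negative-definite; reduce −g:
−g: flip: (6031,3164,415)→(415,-3164,6031)
−g: translate: b→156 (≡-3164 mod 830), so (415,-3164,6031)→(415,156,15)
−g: flip: (415,156,15)→(15,-156,415)
−g: translate: b→-6 (≡-156 mod 30), so (15,-156,415)→(15,-6,10)
−g: flip: (15,-6,10)→(10,6,15)
−g: reduced (well bottom): (10,6,15) with a≤c, −a<b≤a
flip sign back: reduced form of g is (-10,-6,-15)
reduced forms (-10, -6, -15) vs (-10, -6, -15) ⇒ equivalent

yes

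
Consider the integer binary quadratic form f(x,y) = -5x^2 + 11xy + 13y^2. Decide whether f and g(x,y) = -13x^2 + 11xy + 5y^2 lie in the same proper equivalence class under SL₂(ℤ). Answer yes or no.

D₁ = 381, D₂ = 381
river cycle of f (length 6): (13, 15, -3), (-3, 15, 13), (13, 11, -5), (-5, 19, 1), (1, 19, -5), (-5, 11, 13)
river cycle of g (length 6): (5, 19, -1), (-1, 19, 5), (5, 11, -13), (-13, 15, 3), (3, 15, -13), (-13, 11, 5)
cycles differ ⇒ inequivalent

no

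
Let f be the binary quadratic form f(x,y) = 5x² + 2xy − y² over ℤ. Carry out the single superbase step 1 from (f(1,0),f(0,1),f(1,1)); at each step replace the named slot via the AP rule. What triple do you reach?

start (5,-1,6) = (f(1,0),f(0,1),f(1,1))
replace slot 1: 2·((-1)+6) − 5 = 5 → (5,-1,6)

5,-1,6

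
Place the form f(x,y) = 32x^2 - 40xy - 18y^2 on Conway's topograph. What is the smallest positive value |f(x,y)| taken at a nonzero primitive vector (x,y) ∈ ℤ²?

descent: ρ → (-18,40,32)  [lands on river]
river: ρ → (32,24,-26)
river: ρ → (-26,28,30)
river: ρ → (30,32,-24)
river: ρ → (-24,16,38)
river: ρ → (38,60,-2)
river: ρ → (-2,60,38)
river: ρ → (38,16,-24)
river: ρ → (-24,32,30)
river: ρ → (30,28,-26)
river: ρ → (-26,24,32)
river: ρ → (32,40,-18)
river: ρ → (-18,32,40)
river: ρ → (40,48,-10)
river: ρ → (-10,52,30)
river: ρ → (30,8,-32)
river: ρ → (-32,56,6)
river: ρ → (6,52,-50)
river: ρ → (-50,48,8)
river: ρ → (8,48,-50)
river: ρ → (-50,52,6)
river: ρ → (6,56,-32)
river: ρ → (-32,8,30)
river: ρ → (30,52,-10)
river: ρ → (-10,48,40)
river: ρ → (40,32,-18)
closes: descent 1, river 26
min |a| on river = 2

2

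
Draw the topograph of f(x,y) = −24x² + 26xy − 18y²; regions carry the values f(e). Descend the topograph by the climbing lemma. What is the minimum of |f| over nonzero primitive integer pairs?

translate: b→22 (≡-26 mod 48), so (24,-26,18)→(24,22,16)
flip: (24,22,16)→(16,-22,24)
translate: b→10 (≡-22 mod 32), so (16,-22,24)→(16,10,18)
reduced (well bottom): (16,10,18) with a≤c, −a<b≤a
well minimum |f| = |-16| = 16 (negative-definite)

16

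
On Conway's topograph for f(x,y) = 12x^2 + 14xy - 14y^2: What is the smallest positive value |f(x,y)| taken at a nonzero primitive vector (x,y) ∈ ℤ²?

river: ρ → (-14,14,12)
river: ρ → (12,10,-16)
river: ρ → (-16,22,6)
river: ρ → (6,26,-8)
river: ρ → (-8,22,12)
river: ρ → (12,26,-4)
river: ρ → (-4,22,24)
river: ρ → (24,26,-2)
river: ρ → (-2,26,24)
river: ρ → (24,22,-4)
river: ρ → (-4,26,12)
river: ρ → (12,22,-8)
river: ρ → (-8,26,6)
river: ρ → (6,22,-16)
river: ρ → (-16,10,12)
river: ρ → (12,14,-14)
closes: descent 0, river 16
min |a| on river = 2

2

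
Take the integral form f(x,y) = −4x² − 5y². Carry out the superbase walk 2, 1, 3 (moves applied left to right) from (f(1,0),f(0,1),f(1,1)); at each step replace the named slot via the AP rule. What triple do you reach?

start (-4,-5,-9) = (f(1,0),f(0,1),f(1,1))
replace slot 2: 2·((-4)+(-9)) − (-5) = -21 → (-4,-21,-9)
replace slot 1: 2·((-21)+(-9)) − (-4) = -56 → (-56,-21,-9)
replace slot 3: 2·((-56)+(-21)) − (-9) = -145 → (-56,-21,-145)

-56,-21,-145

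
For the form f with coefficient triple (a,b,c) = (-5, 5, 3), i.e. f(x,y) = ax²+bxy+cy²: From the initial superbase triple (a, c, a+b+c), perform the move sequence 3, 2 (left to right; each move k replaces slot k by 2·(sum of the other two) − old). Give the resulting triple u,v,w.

start (-5,3,3) = (f(1,0),f(0,1),f(1,1))
replace slot 3: 2·((-5)+3) − 3 = -7 → (-5,3,-7)
replace slot 2: 2·((-5)+(-7)) − 3 = -27 → (-5,-27,-7)

-5,-27,-7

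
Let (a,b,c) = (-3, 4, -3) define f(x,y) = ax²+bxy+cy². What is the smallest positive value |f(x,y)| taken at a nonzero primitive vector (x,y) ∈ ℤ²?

translate: b→2 (≡-4 mod 6), so (3,-4,3)→(3,2,2)
flip: (3,2,2)→(2,-2,3)
translate: b→2 (≡-2 mod 4), so (2,-2,3)→(2,2,3)
reduced (well bottom): (2,2,3) with a≤c, −a<b≤a
well minimum |f| = |-2| = 2 (negative-definite)

2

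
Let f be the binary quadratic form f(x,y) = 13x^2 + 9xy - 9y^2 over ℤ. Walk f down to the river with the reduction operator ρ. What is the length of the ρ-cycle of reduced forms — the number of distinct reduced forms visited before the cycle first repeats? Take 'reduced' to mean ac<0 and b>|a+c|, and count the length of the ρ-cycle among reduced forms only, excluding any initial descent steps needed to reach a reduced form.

D = 549, ⌊√D⌋ = 23
river: ρ → (-9,9,13)
river: ρ → (13,17,-5)
river: ρ → (-5,23,1)
river: ρ → (1,23,-5)
river: ρ → (-5,17,13)
river: ρ → (13,9,-9)
ρ-cycle length = 6 (tail of 0 descent steps not counted)

6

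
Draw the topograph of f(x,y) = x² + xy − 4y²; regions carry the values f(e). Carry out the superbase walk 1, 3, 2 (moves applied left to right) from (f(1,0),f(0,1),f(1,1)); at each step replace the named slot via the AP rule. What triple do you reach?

start (1,-4,-2) = (f(1,0),f(0,1),f(1,1))
replace slot 1: 2·((-4)+(-2)) − 1 = -13 → (-13,-4,-2)
replace slot 3: 2·((-13)+(-4)) − (-2) = -32 → (-13,-4,-32)
replace slot 2: 2·((-13)+(-32)) − (-4) = -86 → (-13,-86,-32)

-13,-86,-32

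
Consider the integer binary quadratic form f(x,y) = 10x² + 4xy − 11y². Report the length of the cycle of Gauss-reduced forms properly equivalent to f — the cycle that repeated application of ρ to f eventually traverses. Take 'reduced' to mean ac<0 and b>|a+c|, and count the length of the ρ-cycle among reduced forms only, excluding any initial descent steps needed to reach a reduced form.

D = 456, ⌊√D⌋ = 21
river: ρ → (-11,18,3)
river: ρ → (3,18,-11)
river: ρ → (-11,4,10)
river: ρ → (10,16,-5)
river: ρ → (-5,14,13)
river: ρ → (13,12,-6)
river: ρ → (-6,12,13)
river: ρ → (13,14,-5)
river: ρ → (-5,16,10)
river: ρ → (10,4,-11)
ρ-cycle length = 10 (tail of 0 descent steps not counted)

10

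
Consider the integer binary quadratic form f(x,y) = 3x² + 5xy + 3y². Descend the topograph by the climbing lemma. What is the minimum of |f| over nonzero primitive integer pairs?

translate: b→-1 (≡5 mod 6), so (3,5,3)→(3,-1,1)
flip: (3,-1,1)→(1,1,3)
reduced (well bottom): (1,1,3) with a≤c, −a<b≤a
well minimum = a = 1

1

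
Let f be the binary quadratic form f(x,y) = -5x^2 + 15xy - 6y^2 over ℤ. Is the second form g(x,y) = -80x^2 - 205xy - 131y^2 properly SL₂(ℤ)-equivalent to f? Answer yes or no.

D₁ = 105, D₂ = 105
river cycle of f (length 6): (-6, 9, 1), (1, 9, -6), (-6, 3, 4), (4, 5, -5), (-5, 5, 4), (4, 3, -6)
river cycle of g (length 6): (-6, 9, 1), (1, 9, -6), (-6, 3, 4), (4, 5, -5), (-5, 5, 4), (4, 3, -6)
cycles coincide ⇒ equivalent

yes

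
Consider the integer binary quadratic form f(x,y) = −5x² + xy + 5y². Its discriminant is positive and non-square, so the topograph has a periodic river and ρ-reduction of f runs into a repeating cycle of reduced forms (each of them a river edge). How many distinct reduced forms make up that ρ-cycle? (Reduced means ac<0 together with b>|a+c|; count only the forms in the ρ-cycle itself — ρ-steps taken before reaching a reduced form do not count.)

D = 101, ⌊√D⌋ = 10
river: ρ → (5,9,-1)
river: ρ → (-1,9,5)
river: ρ → (5,1,-5)
river: ρ → (-5,9,1)
river: ρ → (1,9,-5)
river: ρ → (-5,1,5)
ρ-cycle length = 6 (tail of 0 descent steps not counted)

6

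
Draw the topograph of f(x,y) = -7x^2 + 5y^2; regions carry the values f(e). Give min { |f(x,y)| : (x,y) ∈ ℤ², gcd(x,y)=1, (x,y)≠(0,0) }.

descent: ρ → (5,10,-2)  [lands on river]
river: ρ → (-2,10,5)
closes: descent 1, river 2
min |a| on river = 2

2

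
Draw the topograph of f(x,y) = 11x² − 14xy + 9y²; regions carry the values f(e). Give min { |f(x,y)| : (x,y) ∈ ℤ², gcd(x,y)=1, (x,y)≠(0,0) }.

translate: b→8 (≡-14 mod 22), so (11,-14,9)→(11,8,6)
flip: (11,8,6)→(6,-8,11)
translate: b→4 (≡-8 mod 12), so (6,-8,11)→(6,4,9)
reduced (well bottom): (6,4,9) with a≤c, −a<b≤a
well minimum = a = 6

6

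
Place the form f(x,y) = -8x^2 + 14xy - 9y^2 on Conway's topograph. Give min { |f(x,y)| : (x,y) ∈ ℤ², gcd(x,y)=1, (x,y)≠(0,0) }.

translate: b→2 (≡-14 mod 16), so (8,-14,9)→(8,2,3)
flip: (8,2,3)→(3,-2,8)
reduced (well bottom): (3,-2,8) with a≤c, −a<b≤a
well minimum |f| = |-3| = 3 (negative-definite)

3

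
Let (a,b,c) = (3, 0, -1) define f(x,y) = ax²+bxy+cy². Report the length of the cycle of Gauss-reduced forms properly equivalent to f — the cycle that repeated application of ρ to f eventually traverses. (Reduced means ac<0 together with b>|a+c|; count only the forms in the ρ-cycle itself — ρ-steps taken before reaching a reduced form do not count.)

D = 12, ⌊√D⌋ = 3
descent: ρ → (-1,2,2)  [lands on river]
river: ρ → (2,2,-1)
ρ-cycle length = 2 (tail of 1 descent step not counted)

2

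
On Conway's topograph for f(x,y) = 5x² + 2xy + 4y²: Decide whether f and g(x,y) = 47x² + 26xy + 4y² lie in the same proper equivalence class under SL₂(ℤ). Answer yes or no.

D₁ = -76, D₂ = -76
f: flip: (5,2,4)→(4,-2,5)
f: reduced (well bottom): (4,-2,5) with a≤c, −a<b≤a
g: flip: (47,26,4)→(4,-26,47)
g: translate: b→-2 (≡-26 mod 8), so (4,-26,47)→(4,-2,5)
g: reduced (well bottom): (4,-2,5) with a≤c, −a<b≤a
reduced forms (4, -2, 5) vs (4, -2, 5) ⇒ equivalent

yes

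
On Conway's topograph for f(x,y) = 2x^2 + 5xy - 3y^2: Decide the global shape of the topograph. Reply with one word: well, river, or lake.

D = b²−4ac = 5² − 4·2·(-3) = 49
D = 7² is a perfect square ⇒ form factors over ℤ ⇒ lakes

lake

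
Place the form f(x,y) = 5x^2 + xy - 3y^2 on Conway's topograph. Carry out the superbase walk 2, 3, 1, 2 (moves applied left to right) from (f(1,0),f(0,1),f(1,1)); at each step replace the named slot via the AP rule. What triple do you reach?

start (5,-3,3) = (f(1,0),f(0,1),f(1,1))
replace slot 2: 2·(5+3) − (-3) = 19 → (5,19,3)
replace slot 3: 2·(5+19) − 3 = 45 → (5,19,45)
replace slot 1: 2·(19+45) − 5 = 123 → (123,19,45)
replace slot 2: 2·(123+45) − 19 = 317 → (123,317,45)

123,317,45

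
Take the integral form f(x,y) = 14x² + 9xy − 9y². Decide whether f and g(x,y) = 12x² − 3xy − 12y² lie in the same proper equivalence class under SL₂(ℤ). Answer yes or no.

D₁ = 585, D₂ = 585
river cycle of f (length 12): (-9, 9, 14), (14, 19, -4), (-4, 21, 9), (9, 15, -10), (-10, 5, 14), (14, 23, -1), (-1, 23, 14), (14, 5, -10), (-10, 15, 9), (9, 21, -4), … (2 more)
river cycle of g (length 6): (-12, 3, 12), (12, 21, -3), (-3, 21, 12), (12, 3, -12), (-12, 21, 3), (3, 21, -12)
cycles differ ⇒ inequivalent

no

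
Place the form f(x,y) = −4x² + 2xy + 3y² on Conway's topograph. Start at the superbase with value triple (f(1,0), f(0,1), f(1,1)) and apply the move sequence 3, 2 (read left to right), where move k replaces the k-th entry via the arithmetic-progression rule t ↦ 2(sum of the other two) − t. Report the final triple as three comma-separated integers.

start (-4,3,1) = (f(1,0),f(0,1),f(1,1))
replace slot 3: 2·((-4)+3) − 1 = -3 → (-4,3,-3)
replace slot 2: 2·((-4)+(-3)) − 3 = -17 → (-4,-17,-3)

-4,-17,-3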